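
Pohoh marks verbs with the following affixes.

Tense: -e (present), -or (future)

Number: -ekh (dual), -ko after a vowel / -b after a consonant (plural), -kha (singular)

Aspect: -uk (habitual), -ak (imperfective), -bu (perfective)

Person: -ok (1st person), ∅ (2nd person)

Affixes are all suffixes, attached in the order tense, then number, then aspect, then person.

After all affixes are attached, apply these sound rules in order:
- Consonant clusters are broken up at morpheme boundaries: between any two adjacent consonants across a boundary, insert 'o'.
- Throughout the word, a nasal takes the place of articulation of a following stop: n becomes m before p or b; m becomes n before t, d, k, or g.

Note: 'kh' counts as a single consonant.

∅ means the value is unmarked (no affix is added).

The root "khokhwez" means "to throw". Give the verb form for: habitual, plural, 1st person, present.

Attach tense present -e → khokhweze.
Attach number plural -ko (after vowel 'e') → khokhwezeko.
Attach aspect habitual -uk → khokhwezekouk.
Attach person 1st person -ok → khokhwezekoukok.
Epenthesis: no change.
Nasal assimilation: no change.

khokhwezekoukok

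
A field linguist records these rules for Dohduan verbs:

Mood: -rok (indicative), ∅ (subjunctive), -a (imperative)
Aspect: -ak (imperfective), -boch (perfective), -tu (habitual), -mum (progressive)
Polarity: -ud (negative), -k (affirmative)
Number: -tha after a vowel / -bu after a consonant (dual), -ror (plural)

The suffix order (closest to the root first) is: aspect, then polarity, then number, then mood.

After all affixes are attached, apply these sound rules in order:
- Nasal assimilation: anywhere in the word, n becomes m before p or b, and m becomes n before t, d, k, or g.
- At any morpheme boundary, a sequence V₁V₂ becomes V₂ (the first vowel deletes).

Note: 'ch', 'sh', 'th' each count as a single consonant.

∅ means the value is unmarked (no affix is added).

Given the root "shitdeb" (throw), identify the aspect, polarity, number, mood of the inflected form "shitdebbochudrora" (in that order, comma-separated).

perfective, negative, plural, imperative

Segment: shitdeb-boch-ud-ror-a.
aspect: -boch → perfective.
polarity: -ud → negative.
number: -ror → plural.
mood: -a → imperative.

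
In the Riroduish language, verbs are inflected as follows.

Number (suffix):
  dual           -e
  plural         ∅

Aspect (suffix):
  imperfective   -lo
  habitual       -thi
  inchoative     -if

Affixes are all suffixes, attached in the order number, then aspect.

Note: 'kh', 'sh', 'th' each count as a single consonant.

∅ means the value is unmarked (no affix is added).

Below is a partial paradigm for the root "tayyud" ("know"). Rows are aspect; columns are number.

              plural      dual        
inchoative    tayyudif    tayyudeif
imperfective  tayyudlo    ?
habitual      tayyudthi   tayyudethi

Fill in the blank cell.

tayyudelo

Attach number dual -e → tayyude.
Attach aspect imperfective -lo → tayyudelo.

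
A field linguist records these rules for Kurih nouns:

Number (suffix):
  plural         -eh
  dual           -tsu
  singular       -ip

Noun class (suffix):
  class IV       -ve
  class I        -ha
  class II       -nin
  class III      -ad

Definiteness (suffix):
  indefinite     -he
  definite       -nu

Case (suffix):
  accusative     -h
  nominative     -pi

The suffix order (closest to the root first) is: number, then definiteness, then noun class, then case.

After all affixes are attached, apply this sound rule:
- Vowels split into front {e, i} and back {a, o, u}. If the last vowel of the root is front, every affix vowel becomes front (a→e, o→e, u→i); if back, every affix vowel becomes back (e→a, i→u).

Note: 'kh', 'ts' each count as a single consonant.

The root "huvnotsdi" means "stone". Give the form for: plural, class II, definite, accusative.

huvnotsdiehnininh

Attach number plural -eh → huvnotsdieh.
Attach definiteness definite -nu → huvnotsdiehnu.
Attach noun class class II -nin → huvnotsdiehnunin.
Attach case accusative -h → huvnotsdiehnuninh.
Apply vowel harmony: huvnotsdiehnuninh → huvnotsdiehnininh.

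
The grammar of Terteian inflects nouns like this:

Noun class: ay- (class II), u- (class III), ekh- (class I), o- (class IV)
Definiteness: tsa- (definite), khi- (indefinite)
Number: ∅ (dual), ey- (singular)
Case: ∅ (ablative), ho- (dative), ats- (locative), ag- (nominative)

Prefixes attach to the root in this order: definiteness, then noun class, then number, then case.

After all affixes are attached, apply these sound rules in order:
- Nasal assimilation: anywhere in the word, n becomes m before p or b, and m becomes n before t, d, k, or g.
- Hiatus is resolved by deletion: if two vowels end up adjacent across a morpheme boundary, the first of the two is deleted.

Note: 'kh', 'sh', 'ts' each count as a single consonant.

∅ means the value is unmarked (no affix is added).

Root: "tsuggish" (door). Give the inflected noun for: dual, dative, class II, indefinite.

Attach definiteness indefinite khi- → khitsuggish.
Attach noun class class II ay- → aykhitsuggish.
number = dual: zero marking, form stays aykhitsuggish.
Attach case dative ho- → hoaykhitsuggish.
Nasal assimilation: no change.
Apply vowel deletion: hoaykhitsuggish → haykhitsuggish.

haykhitsuggish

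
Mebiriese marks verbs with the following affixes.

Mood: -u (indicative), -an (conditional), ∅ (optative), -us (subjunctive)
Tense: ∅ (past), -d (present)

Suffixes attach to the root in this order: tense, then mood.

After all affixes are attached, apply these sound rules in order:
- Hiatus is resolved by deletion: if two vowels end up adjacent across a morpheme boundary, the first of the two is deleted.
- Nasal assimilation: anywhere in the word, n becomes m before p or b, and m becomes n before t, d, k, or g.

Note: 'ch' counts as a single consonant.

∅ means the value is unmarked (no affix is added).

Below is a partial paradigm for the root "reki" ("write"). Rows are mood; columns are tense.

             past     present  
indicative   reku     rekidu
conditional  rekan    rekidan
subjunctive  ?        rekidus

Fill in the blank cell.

rekus

tense = past: zero marking, form stays reki.
Attach mood subjunctive -us → rekius.
Apply vowel deletion: rekius → rekus.
Nasal assimilation: no change.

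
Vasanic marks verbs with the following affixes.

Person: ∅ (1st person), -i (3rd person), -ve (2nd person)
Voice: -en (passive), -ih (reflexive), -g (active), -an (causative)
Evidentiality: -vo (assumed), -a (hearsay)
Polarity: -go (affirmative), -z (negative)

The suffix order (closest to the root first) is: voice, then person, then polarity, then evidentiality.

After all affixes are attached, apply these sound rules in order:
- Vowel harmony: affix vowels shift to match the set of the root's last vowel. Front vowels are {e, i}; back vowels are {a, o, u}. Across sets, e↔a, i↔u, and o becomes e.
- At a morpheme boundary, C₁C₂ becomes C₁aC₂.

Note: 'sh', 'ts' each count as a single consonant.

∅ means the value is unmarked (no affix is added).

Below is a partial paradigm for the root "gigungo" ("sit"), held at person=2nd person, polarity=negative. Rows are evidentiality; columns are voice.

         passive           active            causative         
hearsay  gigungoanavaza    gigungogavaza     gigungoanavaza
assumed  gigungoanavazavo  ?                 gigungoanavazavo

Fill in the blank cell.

Attach voice active -g → gigungog.
Attach person 2nd person -ve → gigungogve.
Attach polarity negative -z → gigungogvez.
Attach evidentiality assumed -vo → gigungogvezvo.
Apply vowel harmony: gigungogvezvo → gigungogvazvo.
Apply epenthesis: gigungogvazvo → gigungogavazavo.

gigungogavazavo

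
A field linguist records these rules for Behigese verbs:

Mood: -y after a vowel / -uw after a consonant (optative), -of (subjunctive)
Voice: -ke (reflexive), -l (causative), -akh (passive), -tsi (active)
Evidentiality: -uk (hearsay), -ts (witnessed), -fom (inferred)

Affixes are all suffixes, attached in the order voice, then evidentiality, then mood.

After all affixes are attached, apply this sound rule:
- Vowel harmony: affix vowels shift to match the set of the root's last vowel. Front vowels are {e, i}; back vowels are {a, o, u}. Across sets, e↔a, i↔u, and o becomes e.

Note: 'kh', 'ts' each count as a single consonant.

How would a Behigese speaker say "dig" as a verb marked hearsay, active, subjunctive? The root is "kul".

kultsuukof

Attach voice active -tsi → kultsi.
Attach evidentiality hearsay -uk → kultsiuk.
Attach mood subjunctive -of → kultsiukof.
Apply vowel harmony: kultsiukof → kultsuukof.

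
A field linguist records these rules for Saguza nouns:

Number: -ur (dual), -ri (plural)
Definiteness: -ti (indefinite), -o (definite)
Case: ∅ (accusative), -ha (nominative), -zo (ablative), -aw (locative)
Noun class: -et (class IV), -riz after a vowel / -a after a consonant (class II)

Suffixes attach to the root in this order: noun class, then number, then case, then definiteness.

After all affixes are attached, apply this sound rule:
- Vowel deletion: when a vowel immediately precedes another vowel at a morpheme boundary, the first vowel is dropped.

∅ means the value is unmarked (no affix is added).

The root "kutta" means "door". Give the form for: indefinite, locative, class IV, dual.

Attach noun class class IV -et → kuttaet.
Attach number dual -ur → kuttaetur.
Attach case locative -aw → kuttaeturaw.
Attach definiteness indefinite -ti → kuttaeturawti.
Apply vowel deletion: kuttaeturawti → kutteturawti.

kutteturawti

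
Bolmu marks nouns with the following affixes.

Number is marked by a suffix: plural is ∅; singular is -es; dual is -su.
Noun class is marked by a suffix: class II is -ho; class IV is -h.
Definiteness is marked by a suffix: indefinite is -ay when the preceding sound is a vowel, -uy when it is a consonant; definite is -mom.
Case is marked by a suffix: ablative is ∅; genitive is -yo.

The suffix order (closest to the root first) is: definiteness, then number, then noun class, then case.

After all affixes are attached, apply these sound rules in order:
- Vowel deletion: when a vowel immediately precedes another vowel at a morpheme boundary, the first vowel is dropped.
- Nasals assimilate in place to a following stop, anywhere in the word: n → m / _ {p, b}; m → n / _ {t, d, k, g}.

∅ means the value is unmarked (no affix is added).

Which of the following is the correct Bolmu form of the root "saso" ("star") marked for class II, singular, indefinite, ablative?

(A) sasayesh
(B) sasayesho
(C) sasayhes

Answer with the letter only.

Attach definiteness indefinite -ay (after vowel 'o') → sasoay.
Attach number singular -es → sasoayes.
Attach noun class class II -ho → sasoayesho.
case = ablative: zero marking, form stays sasoayesho.
Apply vowel deletion: sasoayesho → sasayesho.
Nasal assimilation: no change.
So the correct form is sasayesho, option (B).
(A) sasayesh is wrong: it uses class IV instead of class II for noun class.
(C) sasayhes is wrong: it has the affixes in the wrong order.

B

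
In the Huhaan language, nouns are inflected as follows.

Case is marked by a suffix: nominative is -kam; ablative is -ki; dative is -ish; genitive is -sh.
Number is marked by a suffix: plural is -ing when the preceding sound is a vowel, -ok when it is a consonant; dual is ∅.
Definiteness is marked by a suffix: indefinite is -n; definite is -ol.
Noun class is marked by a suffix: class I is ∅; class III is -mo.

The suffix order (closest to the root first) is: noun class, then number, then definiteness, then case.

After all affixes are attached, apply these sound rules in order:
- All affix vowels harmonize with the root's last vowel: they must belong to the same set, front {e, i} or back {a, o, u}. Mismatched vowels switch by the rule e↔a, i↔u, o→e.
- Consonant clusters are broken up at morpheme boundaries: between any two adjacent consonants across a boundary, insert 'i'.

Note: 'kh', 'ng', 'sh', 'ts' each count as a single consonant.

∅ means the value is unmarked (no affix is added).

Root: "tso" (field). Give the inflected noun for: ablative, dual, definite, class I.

noun class = class I: zero marking, form stays tso.
number = dual: zero marking, form stays tso.
Attach definiteness definite -ol → tsool.
Attach case ablative -ki → tsoolki.
Apply vowel harmony: tsoolki → tsoolku.
Apply epenthesis: tsoolku → tsooliku.

tsooliku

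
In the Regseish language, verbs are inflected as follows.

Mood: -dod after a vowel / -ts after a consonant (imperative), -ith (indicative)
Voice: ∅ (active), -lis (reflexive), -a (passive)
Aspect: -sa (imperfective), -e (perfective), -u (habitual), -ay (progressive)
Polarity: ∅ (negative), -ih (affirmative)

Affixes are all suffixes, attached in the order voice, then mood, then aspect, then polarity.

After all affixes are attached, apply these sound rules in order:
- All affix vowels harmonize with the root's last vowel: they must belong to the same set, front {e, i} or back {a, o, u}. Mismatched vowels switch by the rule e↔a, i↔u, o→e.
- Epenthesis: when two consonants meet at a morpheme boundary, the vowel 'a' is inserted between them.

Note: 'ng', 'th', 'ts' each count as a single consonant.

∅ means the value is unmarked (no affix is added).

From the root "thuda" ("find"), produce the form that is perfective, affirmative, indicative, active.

thudauthauh

voice = active: zero marking, form stays thuda.
Attach mood indicative -ith → thudaith.
Attach aspect perfective -e → thudaithe.
Attach polarity affirmative -ih → thudaitheih.
Apply vowel harmony: thudaitheih → thudauthauh.
Epenthesis: no change.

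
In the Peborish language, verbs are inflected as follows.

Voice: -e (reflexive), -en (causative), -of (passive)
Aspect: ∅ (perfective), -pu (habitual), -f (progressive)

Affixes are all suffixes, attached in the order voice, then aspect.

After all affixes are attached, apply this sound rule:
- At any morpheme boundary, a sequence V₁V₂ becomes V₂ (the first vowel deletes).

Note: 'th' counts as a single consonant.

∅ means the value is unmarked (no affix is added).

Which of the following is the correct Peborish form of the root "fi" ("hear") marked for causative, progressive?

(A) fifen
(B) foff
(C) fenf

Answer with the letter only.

Attach voice causative -en → fien.
Attach aspect progressive -f → fienf.
Apply vowel deletion: fienf → fenf.
So the correct form is fenf, option (C).
(A) fifen is wrong: it has the affixes in the wrong order.
(B) foff is wrong: it uses passive instead of causative for voice.

C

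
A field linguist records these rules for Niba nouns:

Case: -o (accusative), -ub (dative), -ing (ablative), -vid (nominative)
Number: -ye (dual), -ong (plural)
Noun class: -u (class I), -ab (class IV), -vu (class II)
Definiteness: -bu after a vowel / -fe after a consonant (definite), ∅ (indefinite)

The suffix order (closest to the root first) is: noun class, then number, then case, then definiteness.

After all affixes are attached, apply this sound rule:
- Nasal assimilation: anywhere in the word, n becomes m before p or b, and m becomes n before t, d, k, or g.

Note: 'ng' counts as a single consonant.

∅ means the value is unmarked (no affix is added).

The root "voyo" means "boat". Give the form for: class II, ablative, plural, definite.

voyovuongingfe

Attach noun class class II -vu → voyovu.
Attach number plural -ong → voyovuong.
Attach case ablative -ing → voyovuonging.
Attach definiteness definite -fe (after consonant 'ng') → voyovuongingfe.
Nasal assimilation: no change.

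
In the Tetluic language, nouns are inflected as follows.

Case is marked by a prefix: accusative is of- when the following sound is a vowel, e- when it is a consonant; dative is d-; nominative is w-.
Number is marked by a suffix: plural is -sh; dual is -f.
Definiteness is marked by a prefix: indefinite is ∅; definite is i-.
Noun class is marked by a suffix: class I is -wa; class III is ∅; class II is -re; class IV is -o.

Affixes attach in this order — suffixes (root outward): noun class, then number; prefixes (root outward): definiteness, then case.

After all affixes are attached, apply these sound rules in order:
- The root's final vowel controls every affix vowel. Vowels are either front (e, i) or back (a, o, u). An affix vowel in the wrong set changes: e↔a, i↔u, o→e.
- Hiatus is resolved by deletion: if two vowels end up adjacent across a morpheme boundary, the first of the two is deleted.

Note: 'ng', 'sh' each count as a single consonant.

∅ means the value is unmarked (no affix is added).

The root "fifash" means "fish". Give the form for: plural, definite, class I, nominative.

Attach noun class class I -wa → fifashwa.
Attach definiteness definite i- → ififashwa.
Attach number plural -sh → ififashwash.
Attach case nominative w- → wififashwash.
Apply vowel harmony: wififashwash → wufifashwash.
Vowel deletion: no change.

wufifashwash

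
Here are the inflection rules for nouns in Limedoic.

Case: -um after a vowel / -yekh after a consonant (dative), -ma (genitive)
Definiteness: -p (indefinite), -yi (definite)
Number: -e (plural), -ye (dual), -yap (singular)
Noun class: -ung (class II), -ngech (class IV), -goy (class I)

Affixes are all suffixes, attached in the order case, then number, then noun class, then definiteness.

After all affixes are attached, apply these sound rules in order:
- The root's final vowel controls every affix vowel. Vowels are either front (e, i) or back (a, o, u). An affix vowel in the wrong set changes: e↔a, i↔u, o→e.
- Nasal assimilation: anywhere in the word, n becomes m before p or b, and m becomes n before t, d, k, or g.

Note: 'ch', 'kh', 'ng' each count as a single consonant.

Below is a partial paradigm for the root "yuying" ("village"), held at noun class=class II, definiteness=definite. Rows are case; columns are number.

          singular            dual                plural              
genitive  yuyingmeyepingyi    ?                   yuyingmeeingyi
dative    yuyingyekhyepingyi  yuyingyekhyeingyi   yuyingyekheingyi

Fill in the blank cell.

yuyingmeyeingyi

Attach case genitive -ma → yuyingma.
Attach number dual -ye → yuyingmaye.
Attach noun class class II -ung → yuyingmayeung.
Attach definiteness definite -yi → yuyingmayeungyi.
Apply vowel harmony: yuyingmayeungyi → yuyingmeyeingyi.
Nasal assimilation: no change.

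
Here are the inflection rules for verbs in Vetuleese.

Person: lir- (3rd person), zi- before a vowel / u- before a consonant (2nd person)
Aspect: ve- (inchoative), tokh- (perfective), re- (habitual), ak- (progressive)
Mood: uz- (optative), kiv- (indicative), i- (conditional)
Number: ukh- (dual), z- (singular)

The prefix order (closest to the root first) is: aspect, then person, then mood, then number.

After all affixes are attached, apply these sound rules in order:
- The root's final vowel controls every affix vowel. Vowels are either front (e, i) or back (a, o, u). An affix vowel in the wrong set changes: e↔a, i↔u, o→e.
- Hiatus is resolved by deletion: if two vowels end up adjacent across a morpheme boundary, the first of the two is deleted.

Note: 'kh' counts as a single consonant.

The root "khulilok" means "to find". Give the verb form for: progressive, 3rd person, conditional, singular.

Attach aspect progressive ak- → akkhulilok.
Attach person 3rd person lir- → lirakkhulilok.
Attach mood conditional i- → ilirakkhulilok.
Attach number singular z- → zilirakkhulilok.
Apply vowel harmony: zilirakkhulilok → zulurakkhulilok.
Vowel deletion: no change.

zulurakkhulilok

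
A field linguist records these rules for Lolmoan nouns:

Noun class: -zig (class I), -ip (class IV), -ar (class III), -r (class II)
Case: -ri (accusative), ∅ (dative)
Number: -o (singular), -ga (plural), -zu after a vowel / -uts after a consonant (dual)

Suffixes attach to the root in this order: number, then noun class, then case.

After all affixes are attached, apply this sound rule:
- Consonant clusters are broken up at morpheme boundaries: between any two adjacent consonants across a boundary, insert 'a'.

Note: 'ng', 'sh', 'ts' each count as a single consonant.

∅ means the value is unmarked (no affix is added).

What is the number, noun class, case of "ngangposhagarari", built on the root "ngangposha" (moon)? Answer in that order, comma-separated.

Segment: ngangposha-ga-r-ri.
number: -ga → plural.
noun class: -r → class II.
case: -ri → accusative.

plural, class II, accusative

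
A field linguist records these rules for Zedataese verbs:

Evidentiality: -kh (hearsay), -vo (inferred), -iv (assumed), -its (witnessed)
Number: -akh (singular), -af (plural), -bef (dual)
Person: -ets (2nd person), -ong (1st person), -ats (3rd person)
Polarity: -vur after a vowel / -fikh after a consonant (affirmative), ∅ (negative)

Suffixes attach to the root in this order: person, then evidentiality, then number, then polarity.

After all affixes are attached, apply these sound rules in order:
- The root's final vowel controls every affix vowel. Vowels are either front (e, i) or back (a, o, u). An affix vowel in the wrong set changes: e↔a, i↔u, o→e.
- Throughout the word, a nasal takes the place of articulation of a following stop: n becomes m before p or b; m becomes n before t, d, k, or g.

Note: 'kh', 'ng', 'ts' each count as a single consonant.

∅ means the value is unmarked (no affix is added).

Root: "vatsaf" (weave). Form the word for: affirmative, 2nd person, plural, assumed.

Attach person 2nd person -ets → vatsafets.
Attach evidentiality assumed -iv → vatsafetsiv.
Attach number plural -af → vatsafetsivaf.
Attach polarity affirmative -fikh (after consonant 'f') → vatsafetsivaffikh.
Apply vowel harmony: vatsafetsivaffikh → vatsafatsuvaffukh.
Nasal assimilation: no change.

vatsafatsuvaffukh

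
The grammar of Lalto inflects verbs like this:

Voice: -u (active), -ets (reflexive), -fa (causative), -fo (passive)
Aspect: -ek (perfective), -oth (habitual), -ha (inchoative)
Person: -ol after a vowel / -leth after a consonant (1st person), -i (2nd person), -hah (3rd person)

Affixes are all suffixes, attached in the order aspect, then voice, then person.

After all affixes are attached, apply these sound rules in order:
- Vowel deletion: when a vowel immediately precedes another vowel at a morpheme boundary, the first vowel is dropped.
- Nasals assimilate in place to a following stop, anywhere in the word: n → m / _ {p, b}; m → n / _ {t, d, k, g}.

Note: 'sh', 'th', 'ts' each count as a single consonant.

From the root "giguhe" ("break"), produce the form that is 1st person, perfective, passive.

Attach aspect perfective -ek → giguheek.
Attach voice passive -fo → giguheekfo.
Attach person 1st person -ol (after vowel 'o') → giguheekfool.
Apply vowel deletion: giguheekfool → giguhekfol.
Nasal assimilation: no change.

giguhekfol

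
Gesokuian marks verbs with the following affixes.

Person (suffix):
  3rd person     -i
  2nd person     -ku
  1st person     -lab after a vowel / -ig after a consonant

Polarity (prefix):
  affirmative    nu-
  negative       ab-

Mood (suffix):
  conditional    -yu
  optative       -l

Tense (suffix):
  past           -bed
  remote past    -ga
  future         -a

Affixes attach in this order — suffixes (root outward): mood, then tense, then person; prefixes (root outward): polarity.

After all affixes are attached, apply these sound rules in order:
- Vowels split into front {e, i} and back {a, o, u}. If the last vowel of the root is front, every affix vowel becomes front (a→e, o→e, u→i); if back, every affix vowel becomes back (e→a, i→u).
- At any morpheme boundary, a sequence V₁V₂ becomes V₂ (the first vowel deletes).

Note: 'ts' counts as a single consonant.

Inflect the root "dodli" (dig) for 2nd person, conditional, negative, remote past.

ebdodliyigeki

Attach mood conditional -yu → dodliyu.
Attach polarity negative ab- → abdodliyu.
Attach tense remote past -ga → abdodliyuga.
Attach person 2nd person -ku → abdodliyugaku.
Apply vowel harmony: abdodliyugaku → ebdodliyigeki.
Vowel deletion: no change.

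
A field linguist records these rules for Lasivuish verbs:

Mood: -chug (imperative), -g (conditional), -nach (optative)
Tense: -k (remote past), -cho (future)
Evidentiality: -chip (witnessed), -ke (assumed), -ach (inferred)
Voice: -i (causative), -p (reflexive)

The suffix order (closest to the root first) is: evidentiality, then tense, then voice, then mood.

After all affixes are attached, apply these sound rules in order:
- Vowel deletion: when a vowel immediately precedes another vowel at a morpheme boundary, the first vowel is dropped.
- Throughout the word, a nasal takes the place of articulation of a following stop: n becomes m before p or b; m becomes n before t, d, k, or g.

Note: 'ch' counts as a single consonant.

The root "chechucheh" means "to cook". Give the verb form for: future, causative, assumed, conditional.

Attach evidentiality assumed -ke → chechuchehke.
Attach tense future -cho → chechuchehkecho.
Attach voice causative -i → chechuchehkechoi.
Attach mood conditional -g → chechuchehkechoig.
Apply vowel deletion: chechuchehkechoig → chechuchehkechig.
Nasal assimilation: no change.

chechuchehkechig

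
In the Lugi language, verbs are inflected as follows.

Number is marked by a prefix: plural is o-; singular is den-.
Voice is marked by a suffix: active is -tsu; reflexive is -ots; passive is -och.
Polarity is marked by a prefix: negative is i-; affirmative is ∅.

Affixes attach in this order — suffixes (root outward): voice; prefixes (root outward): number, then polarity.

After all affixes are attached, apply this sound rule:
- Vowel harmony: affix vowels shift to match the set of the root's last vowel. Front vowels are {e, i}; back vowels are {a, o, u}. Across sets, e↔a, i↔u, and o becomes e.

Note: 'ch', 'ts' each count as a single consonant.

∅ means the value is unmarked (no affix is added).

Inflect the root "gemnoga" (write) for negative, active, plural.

uogemnogatsu

Attach number plural o- → ogemnoga.
Attach polarity negative i- → iogemnoga.
Attach voice active -tsu → iogemnogatsu.
Apply vowel harmony: iogemnogatsu → uogemnogatsu.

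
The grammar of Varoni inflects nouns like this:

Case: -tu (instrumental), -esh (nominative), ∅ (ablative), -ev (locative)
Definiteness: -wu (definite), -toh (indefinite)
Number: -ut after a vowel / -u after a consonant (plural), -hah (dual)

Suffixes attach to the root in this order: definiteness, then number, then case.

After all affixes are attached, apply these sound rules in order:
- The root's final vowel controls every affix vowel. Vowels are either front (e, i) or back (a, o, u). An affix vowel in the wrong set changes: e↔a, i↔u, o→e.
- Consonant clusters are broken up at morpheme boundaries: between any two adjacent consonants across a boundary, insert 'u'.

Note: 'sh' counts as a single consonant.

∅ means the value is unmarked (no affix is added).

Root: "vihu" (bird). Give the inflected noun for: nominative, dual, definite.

vihuwuhahash

Attach definiteness definite -wu → vihuwu.
Attach number dual -hah → vihuwuhah.
Attach case nominative -esh → vihuwuhahesh.
Apply vowel harmony: vihuwuhahesh → vihuwuhahash.
Epenthesis: no change.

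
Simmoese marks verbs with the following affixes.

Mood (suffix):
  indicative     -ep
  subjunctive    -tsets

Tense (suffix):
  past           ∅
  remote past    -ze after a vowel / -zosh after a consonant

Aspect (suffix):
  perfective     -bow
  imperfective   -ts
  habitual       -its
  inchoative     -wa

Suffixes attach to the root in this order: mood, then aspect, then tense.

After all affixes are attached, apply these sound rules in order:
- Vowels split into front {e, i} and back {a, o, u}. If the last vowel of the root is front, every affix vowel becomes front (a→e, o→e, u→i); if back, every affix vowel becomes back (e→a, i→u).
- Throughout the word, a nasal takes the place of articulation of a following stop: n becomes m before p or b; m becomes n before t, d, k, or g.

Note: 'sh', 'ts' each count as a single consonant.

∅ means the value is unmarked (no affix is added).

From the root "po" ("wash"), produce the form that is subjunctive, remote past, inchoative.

Attach mood subjunctive -tsets → potsets.
Attach aspect inchoative -wa → potsetswa.
Attach tense remote past -ze (after vowel 'a') → potsetswaze.
Apply vowel harmony: potsetswaze → potsatswaza.
Nasal assimilation: no change.

potsatswaza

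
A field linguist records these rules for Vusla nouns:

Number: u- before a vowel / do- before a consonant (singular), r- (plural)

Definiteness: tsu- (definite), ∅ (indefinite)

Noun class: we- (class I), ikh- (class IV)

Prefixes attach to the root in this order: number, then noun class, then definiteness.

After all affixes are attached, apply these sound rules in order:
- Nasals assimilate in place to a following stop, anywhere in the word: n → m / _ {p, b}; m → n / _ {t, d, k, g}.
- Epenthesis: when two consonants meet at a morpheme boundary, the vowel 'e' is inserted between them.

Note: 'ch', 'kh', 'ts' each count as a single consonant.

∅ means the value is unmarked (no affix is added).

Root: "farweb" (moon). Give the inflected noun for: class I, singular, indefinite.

Attach number singular do- (before consonant 'f') → dofarweb.
Attach noun class class I we- → wedofarweb.
definiteness = indefinite: zero marking, form stays wedofarweb.
Nasal assimilation: no change.
Epenthesis: no change.

wedofarweb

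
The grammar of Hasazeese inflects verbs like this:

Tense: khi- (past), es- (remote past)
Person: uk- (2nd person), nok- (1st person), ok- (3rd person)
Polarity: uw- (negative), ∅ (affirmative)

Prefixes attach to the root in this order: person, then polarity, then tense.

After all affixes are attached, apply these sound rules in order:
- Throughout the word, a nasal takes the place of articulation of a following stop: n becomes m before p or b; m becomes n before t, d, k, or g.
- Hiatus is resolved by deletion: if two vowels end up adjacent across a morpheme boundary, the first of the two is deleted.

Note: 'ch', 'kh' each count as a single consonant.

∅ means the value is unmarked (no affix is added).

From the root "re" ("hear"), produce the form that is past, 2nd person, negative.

Attach person 2nd person uk- → ukre.
Attach polarity negative uw- → uwukre.
Attach tense past khi- → khiuwukre.
Nasal assimilation: no change.
Apply vowel deletion: khiuwukre → khuwukre.

khuwukre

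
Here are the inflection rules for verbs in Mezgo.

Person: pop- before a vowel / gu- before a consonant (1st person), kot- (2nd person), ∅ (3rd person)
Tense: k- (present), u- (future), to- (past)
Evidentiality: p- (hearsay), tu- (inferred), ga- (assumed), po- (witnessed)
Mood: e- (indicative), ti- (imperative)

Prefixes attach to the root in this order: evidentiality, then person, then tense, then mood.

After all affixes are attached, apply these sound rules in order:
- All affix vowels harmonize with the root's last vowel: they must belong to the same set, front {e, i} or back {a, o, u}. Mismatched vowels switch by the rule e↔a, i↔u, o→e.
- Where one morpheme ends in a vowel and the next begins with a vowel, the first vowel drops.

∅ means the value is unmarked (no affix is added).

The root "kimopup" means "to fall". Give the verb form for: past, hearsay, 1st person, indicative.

atogupkimopup

Attach evidentiality hearsay p- → pkimopup.
Attach person 1st person gu- (before consonant 'p') → gupkimopup.
Attach tense past to- → togupkimopup.
Attach mood indicative e- → etogupkimopup.
Apply vowel harmony: etogupkimopup → atogupkimopup.
Vowel deletion: no change.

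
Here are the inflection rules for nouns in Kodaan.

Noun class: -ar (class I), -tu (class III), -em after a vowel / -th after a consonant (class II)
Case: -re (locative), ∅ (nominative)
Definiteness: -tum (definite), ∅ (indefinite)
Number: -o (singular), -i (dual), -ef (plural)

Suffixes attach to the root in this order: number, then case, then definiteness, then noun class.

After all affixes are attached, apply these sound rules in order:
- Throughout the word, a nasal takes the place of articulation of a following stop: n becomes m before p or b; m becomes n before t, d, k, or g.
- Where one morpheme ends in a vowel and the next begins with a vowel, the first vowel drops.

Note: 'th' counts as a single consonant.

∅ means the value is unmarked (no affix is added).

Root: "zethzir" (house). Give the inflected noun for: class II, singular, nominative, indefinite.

zethzirem

Attach number singular -o → zethziro.
case = nominative: zero marking, form stays zethziro.
definiteness = indefinite: zero marking, form stays zethziro.
Attach noun class class II -em (after vowel 'o') → zethziroem.
Nasal assimilation: no change.
Apply vowel deletion: zethziroem → zethzirem.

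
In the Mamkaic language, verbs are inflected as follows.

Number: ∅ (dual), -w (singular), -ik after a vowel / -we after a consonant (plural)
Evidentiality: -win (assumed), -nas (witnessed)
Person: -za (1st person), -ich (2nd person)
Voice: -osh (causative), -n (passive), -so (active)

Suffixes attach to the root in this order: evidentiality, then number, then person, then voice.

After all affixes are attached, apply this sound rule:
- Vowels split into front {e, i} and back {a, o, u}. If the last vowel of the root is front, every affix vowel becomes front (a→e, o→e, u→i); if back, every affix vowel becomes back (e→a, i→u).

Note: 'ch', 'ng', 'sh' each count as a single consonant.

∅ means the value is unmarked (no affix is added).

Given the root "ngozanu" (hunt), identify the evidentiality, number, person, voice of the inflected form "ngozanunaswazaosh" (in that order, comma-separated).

Segment: ngozanu-nas-we-za-osh.
evidentiality: -nas → witnessed.
number: -ik/we → plural.
person: -za → 1st person.
voice: -osh → causative.

witnessed, plural, 1st person, causative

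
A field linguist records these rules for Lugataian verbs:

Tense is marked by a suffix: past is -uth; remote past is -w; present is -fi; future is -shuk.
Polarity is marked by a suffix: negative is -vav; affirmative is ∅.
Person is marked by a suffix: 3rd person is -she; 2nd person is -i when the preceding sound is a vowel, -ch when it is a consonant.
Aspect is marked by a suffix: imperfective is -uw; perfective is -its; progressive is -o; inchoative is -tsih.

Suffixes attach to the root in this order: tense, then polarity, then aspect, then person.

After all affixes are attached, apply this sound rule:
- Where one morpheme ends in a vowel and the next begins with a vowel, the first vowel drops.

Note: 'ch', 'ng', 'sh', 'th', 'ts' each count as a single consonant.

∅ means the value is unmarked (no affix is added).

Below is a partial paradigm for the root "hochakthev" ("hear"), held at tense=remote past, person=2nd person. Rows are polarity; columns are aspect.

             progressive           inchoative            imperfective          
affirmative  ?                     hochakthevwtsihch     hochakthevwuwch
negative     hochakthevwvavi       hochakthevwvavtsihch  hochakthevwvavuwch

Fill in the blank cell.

hochakthevwi

Attach tense remote past -w → hochakthevw.
polarity = affirmative: zero marking, form stays hochakthevw.
Attach aspect progressive -o → hochakthevwo.
Attach person 2nd person -i (after vowel 'o') → hochakthevwoi.
Apply vowel deletion: hochakthevwoi → hochakthevwi.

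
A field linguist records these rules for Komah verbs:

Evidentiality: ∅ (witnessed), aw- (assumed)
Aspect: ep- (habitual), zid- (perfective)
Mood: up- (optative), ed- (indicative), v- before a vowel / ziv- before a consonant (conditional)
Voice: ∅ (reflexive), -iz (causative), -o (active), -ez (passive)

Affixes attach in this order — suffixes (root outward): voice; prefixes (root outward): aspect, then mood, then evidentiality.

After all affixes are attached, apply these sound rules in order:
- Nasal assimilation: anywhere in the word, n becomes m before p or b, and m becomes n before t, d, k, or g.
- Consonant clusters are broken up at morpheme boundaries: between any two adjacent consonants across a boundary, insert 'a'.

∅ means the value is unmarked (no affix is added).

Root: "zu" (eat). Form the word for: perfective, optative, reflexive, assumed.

Attach aspect perfective zid- → zidzu.
Attach mood optative up- → upzidzu.
voice = reflexive: zero marking, form stays upzidzu.
Attach evidentiality assumed aw- → awupzidzu.
Nasal assimilation: no change.
Apply epenthesis: awupzidzu → awupazidazu.

awupazidazu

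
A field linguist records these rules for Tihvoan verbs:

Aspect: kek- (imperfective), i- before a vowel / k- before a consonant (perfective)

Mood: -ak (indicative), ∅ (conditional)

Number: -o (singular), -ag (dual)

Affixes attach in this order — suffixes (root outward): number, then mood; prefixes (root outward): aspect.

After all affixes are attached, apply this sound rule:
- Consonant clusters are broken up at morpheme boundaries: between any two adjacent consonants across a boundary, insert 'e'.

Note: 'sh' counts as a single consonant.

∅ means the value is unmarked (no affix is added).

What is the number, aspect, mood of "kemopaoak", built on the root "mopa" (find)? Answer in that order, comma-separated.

Segment: k-mopa-o-ak.
number: -o → singular.
aspect: i/k- → perfective.
mood: -ak → indicative.

singular, perfective, indicative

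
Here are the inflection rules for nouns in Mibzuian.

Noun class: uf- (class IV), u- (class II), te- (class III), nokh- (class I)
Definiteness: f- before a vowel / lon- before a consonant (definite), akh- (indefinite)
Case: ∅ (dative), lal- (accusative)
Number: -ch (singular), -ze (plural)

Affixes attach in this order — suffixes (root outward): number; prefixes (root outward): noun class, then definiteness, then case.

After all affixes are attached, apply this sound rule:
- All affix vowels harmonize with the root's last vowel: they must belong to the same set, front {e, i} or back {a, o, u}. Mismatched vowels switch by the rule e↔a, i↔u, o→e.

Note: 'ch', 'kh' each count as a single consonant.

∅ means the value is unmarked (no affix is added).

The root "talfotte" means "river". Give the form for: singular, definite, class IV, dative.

Attach noun class class IV uf- → uftalfotte.
Attach definiteness definite f- (before vowel 'u') → fuftalfotte.
case = dative: zero marking, form stays fuftalfotte.
Attach number singular -ch → fuftalfottech.
Apply vowel harmony: fuftalfottech → fiftalfottech.

fiftalfottech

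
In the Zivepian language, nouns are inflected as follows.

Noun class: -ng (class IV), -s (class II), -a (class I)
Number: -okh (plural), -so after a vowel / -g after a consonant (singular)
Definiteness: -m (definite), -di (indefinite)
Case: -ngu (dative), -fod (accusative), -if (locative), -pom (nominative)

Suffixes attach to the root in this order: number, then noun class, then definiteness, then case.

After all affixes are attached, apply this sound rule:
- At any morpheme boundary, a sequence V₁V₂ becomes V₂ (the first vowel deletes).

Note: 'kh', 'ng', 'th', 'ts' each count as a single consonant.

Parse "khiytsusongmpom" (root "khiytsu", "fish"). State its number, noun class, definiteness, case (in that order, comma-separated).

singular, class IV, definite, nominative

Segment: khiytsu-so-ng-m-pom.
number: -so/g → singular.
noun class: -ng → class IV.
definiteness: -m → definite.
case: -pom → nominative.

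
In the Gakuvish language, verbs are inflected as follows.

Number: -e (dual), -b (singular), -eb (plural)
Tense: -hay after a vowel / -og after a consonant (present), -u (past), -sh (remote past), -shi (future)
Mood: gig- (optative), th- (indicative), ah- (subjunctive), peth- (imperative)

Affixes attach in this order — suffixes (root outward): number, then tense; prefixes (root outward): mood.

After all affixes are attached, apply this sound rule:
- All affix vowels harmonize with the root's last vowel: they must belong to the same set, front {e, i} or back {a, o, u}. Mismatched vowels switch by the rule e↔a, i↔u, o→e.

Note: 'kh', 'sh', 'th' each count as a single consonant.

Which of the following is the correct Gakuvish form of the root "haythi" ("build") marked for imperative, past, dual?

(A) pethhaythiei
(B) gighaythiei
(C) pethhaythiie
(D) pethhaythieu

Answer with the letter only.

A

Attach mood imperative peth- → pethhaythi.
Attach number dual -e → pethhaythie.
Attach tense past -u → pethhaythieu.
Apply vowel harmony: pethhaythieu → pethhaythiei.
So the correct form is pethhaythiei, option (A).
(B) gighaythiei is wrong: it uses optative instead of imperative for mood.
(D) pethhaythieu is wrong: it fails to apply the sound rule(s).
(C) pethhaythiie is wrong: it has the affixes in the wrong order.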